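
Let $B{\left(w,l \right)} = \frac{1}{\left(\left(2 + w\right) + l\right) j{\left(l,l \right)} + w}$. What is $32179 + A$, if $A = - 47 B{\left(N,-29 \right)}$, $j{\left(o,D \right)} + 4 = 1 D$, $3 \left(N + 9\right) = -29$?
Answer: $\frac{3057002}{95} \approx 32179.0$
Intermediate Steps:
$N = - \frac{56}{3}$ ($N = -9 + \frac{1}{3} \left(-29\right) = -9 - \frac{29}{3} = - \frac{56}{3} \approx -18.667$)
$j{\left(o,D \right)} = -4 + D$ ($j{\left(o,D \right)} = -4 + 1 D = -4 + D$)
$B{\left(w,l \right)} = \frac{1}{w + \left(-4 + l\right) \left(2 + l + w\right)}$ ($B{\left(w,l \right)} = \frac{1}{\left(\left(2 + w\right) + l\right) \left(-4 + l\right) + w} = \frac{1}{\left(2 + l + w\right) \left(-4 + l\right) + w} = \frac{1}{\left(-4 + l\right) \left(2 + l + w\right) + w} = \frac{1}{w + \left(-4 + l\right) \left(2 + l + w\right)}$)
$A = - \frac{3}{95}$ ($A = - \frac{47}{-8 + \left(-29\right)^{2} - -56 - -58 - - \frac{1624}{3}} = - \frac{47}{-8 + 841 + 56 + 58 + \frac{1624}{3}} = - \frac{47}{\frac{4465}{3}} = \left(-47\right) \frac{3}{4465} = - \frac{3}{95} \approx -0.031579$)
$32179 + A = 32179 - \frac{3}{95} = \frac{3057002}{95}$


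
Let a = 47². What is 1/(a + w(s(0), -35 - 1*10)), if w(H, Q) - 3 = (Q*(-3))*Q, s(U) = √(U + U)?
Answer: -1/3863 ≈ -0.00025887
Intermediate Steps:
s(U) = √2*√U (s(U) = √(2*U) = √2*√U)
w(H, Q) = 3 - 3*Q² (w(H, Q) = 3 + (Q*(-3))*Q = 3 + (-3*Q)*Q = 3 - 3*Q²)
a = 2209
1/(a + w(s(0), -35 - 1*10)) = 1/(2209 + (3 - 3*(-35 - 1*10)²)) = 1/(2209 + (3 - 3*(-35 - 10)²)) = 1/(2209 + (3 - 3*(-45)²)) = 1/(2209 + (3 - 3*2025)) = 1/(2209 + (3 - 6075)) = 1/(2209 - 6072) = 1/(-3863) = -1/3863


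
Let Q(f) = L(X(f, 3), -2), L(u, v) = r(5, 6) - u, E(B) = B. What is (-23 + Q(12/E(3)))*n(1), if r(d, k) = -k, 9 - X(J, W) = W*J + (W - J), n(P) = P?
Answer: -27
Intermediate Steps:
X(J, W) = 9 + J - W - J*W (X(J, W) = 9 - (W*J + (W - J)) = 9 - (J*W + (W - J)) = 9 - (W - J + J*W) = 9 + (J - W - J*W) = 9 + J - W - J*W)
L(u, v) = -6 - u (L(u, v) = -1*6 - u = -6 - u)
Q(f) = -12 + 2*f (Q(f) = -6 - (9 + f - 1*3 - 1*f*3) = -6 - (9 + f - 3 - 3*f) = -6 - (6 - 2*f) = -6 + (-6 + 2*f) = -12 + 2*f)
(-23 + Q(12/E(3)))*n(1) = (-23 + (-12 + 2*(12/3)))*1 = (-23 + (-12 + 2*(12*(⅓))))*1 = (-23 + (-12 + 2*4))*1 = (-23 + (-12 + 8))*1 = (-23 - 4)*1 = -27*1 = -27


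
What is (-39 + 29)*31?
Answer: -310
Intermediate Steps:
(-39 + 29)*31 = -10*31 = -310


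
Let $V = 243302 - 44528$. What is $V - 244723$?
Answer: $-45949$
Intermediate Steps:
$V = 198774$
$V - 244723 = 198774 - 244723 = -45949$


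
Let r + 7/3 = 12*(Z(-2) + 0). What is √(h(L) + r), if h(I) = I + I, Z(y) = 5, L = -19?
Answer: √177/3 ≈ 4.4347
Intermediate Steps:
h(I) = 2*I
r = 173/3 (r = -7/3 + 12*(5 + 0) = -7/3 + 12*5 = -7/3 + 60 = 173/3 ≈ 57.667)
√(h(L) + r) = √(2*(-19) + 173/3) = √(-38 + 173/3) = √(59/3) = √177/3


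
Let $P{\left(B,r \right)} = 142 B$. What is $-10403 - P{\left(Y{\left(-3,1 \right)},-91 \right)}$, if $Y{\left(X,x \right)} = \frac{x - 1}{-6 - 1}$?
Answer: $-10403$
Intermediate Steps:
$Y{\left(X,x \right)} = \frac{1}{7} - \frac{x}{7}$ ($Y{\left(X,x \right)} = \frac{-1 + x}{-7} = \left(-1 + x\right) \left(- \frac{1}{7}\right) = \frac{1}{7} - \frac{x}{7}$)
$-10403 - P{\left(Y{\left(-3,1 \right)},-91 \right)} = -10403 - 142 \left(\frac{1}{7} - \frac{1}{7}\right) = -10403 - 142 \cdot 0 = -10403 - 0 = -10403 + 0 = -10403$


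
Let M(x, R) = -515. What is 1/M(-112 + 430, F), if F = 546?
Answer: -1/515 ≈ -0.0019417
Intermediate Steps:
1/M(-112 + 430, F) = 1/(-515) = -1/515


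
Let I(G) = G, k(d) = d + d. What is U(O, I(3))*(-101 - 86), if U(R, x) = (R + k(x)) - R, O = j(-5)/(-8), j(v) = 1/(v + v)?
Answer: -1122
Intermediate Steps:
k(d) = 2*d
j(v) = 1/(2*v)
O = 1/80 (O = ((½)/(-5))/(-8) = ((½)*(-⅕))*(-⅛) = -⅒*(-⅛) = 1/80 ≈ 0.012500)
U(R, x) = 2*x (U(R, x) = (R + 2*x) - R = 2*x)
U(O, I(3))*(-101 - 86) = (2*3)*(-101 - 86) = 6*(-187) = -1122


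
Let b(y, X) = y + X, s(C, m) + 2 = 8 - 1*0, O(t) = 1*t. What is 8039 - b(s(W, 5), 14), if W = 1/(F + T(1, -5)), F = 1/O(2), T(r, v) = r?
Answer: 8019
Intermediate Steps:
O(t) = t
F = ½ (F = 1/2 = ½ ≈ 0.50000)
W = ⅔ (W = 1/(½ + 1) = 1/(3/2) = ⅔ ≈ 0.66667)
s(C, m) = 6 (s(C, m) = -2 + (8 - 1*0) = -2 + (8 + 0) = -2 + 8 = 6)
b(y, X) = X + y
8039 - b(s(W, 5), 14) = 8039 - (14 + 6) = 8039 - 1*20 = 8039 - 20 = 8019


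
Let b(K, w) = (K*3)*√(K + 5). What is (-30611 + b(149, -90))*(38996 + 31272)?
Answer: -2150973748 + 31409796*√154 ≈ -1.7612e+9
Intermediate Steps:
b(K, w) = 3*K*√(5 + K) (b(K, w) = (3*K)*√(5 + K) = 3*K*√(5 + K))
(-30611 + b(149, -90))*(38996 + 31272) = (-30611 + 3*149*√(5 + 149))*(38996 + 31272) = (-30611 + 3*149*√154)*70268 = (-30611 + 447*√154)*70268 = -2150973748 + 31409796*√154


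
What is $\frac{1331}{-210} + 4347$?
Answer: $\frac{911539}{210} \approx 4340.7$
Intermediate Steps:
$\frac{1331}{-210} + 4347 = 1331 \left(- \frac{1}{210}\right) + 4347 = - \frac{1331}{210} + 4347 = \frac{911539}{210}$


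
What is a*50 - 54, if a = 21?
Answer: 996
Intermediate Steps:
a*50 - 54 = 21*50 - 54 = 1050 - 54 = 996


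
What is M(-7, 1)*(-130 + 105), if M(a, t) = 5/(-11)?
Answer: 125/11 ≈ 11.364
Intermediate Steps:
M(a, t) = -5/11 (M(a, t) = 5*(-1/11) = -5/11)
M(-7, 1)*(-130 + 105) = -5*(-130 + 105)/11 = -5/11*(-25) = 125/11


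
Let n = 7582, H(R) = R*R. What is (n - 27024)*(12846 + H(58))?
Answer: -315154820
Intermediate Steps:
H(R) = R²
(n - 27024)*(12846 + H(58)) = (7582 - 27024)*(12846 + 58²) = -19442*(12846 + 3364) = -19442*16210 = -315154820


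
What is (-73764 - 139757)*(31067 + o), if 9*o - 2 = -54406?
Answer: -48084715679/9 ≈ -5.3427e+9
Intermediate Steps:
o = -54404/9 (o = 2/9 + (⅑)*(-54406) = 2/9 - 54406/9 = -54404/9 ≈ -6044.9)
(-73764 - 139757)*(31067 + o) = (-73764 - 139757)*(31067 - 54404/9) = -213521*225199/9 = -48084715679/9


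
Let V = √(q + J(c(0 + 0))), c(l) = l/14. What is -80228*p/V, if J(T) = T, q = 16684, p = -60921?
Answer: 2443784994*√4171/4171 ≈ 3.7839e+7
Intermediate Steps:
c(l) = l/14 (c(l) = l*(1/14) = l/14)
V = 2*√4171 (V = √(16684 + (0 + 0)/14) = √(16684 + (1/14)*0) = √(16684 + 0) = √16684 = 2*√4171 ≈ 129.17)
-80228*p/V = -80228*(-60921*√4171/8342) = -(-2443784994)*√4171/4171 = 2443784994*√4171/4171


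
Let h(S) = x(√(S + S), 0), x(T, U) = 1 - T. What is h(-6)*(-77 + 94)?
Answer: 17 - 34*I*√3 ≈ 17.0 - 58.89*I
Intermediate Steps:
h(S) = 1 - √2*√S (h(S) = 1 - √(S + S) = 1 - √(2*S) = 1 - √2*√S)
h(-6)*(-77 + 94) = (1 - √2*√(-6))*(-77 + 94) = (1 - √2*I*√6)*17 = (1 - 2*I*√3)*17 = 17 - 34*I*√3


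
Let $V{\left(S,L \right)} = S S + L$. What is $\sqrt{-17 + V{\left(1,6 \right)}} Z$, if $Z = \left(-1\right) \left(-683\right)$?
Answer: $683 i \sqrt{10} \approx 2159.8 i$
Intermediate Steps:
$V{\left(S,L \right)} = L + S^{2}$ ($V{\left(S,L \right)} = S^{2} + L = L + S^{2}$)
$Z = 683$
$\sqrt{-17 + V{\left(1,6 \right)}} Z = \sqrt{-17 + \left(6 + 1^{2}\right)} 683 = \sqrt{-17 + \left(6 + 1\right)} 683 = \sqrt{-17 + 7} \cdot 683 = \sqrt{-10} \cdot 683 = i \sqrt{10} \cdot 683 = 683 i \sqrt{10}$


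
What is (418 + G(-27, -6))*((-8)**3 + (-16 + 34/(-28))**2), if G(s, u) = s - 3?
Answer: -4100287/49 ≈ -83679.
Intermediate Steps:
G(s, u) = -3 + s
(418 + G(-27, -6))*((-8)**3 + (-16 + 34/(-28))**2) = (418 + (-3 - 27))*((-8)**3 + (-16 + 34/(-28))**2) = (418 - 30)*(-512 + (-16 + 34*(-1/28))**2) = 388*(-512 + (-16 - 17/14)**2) = 388*(-512 + (-241/14)**2) = 388*(-512 + 58081/196) = 388*(-42271/196) = -4100287/49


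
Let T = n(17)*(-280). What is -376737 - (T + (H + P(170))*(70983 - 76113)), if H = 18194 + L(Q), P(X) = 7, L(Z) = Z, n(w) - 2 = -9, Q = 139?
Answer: 93705503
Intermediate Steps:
n(w) = -7 (n(w) = 2 - 9 = -7)
T = 1960 (T = -7*(-280) = 1960)
H = 18333 (H = 18194 + 139 = 18333)
-376737 - (T + (H + P(170))*(70983 - 76113)) = -376737 - (1960 + (18333 + 7)*(70983 - 76113)) = -376737 - (1960 + 18340*(-5130)) = -376737 - (1960 - 94084200) = -376737 - 1*(-94082240) = -376737 + 94082240 = 93705503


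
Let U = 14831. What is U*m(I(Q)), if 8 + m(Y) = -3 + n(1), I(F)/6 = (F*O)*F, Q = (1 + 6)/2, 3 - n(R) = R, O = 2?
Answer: -133479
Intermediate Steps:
n(R) = 3 - R
Q = 7/2 (Q = 7*(1/2) = 7/2 ≈ 3.5000)
I(F) = 12*F**2 (I(F) = 6*((F*2)*F) = 6*((2*F)*F) = 6*(2*F**2) = 12*F**2)
m(Y) = -9 (m(Y) = -8 + (-3 + (3 - 1*1)) = -8 + (-3 + (3 - 1)) = -8 + (-3 + 2) = -8 - 1 = -9)
U*m(I(Q)) = 14831*(-9) = -133479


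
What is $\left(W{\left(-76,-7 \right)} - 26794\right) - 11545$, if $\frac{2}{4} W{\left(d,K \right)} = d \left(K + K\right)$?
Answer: $-36211$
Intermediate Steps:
$W{\left(d,K \right)} = 4 K d$ ($W{\left(d,K \right)} = 2 d \left(K + K\right) = 2 d 2 K = 2 \cdot 2 K d = 4 K d$)
$\left(W{\left(-76,-7 \right)} - 26794\right) - 11545 = \left(4 \left(-7\right) \left(-76\right) - 26794\right) - 11545 = \left(2128 - 26794\right) - 11545 = -24666 - 11545 = -36211$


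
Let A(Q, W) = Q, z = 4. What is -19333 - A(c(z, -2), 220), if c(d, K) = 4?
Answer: -19337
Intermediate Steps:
-19333 - A(c(z, -2), 220) = -19333 - 1*4 = -19333 - 4 = -19337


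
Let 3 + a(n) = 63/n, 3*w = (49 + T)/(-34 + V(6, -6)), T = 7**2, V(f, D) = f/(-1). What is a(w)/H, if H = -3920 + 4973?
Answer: -187/2457 ≈ -0.076109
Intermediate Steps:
V(f, D) = -f (V(f, D) = f*(-1) = -f)
T = 49
w = -49/60 (w = ((49 + 49)/(-34 - 1*6))/3 = (98/(-34 - 6))/3 = (98/(-40))/3 = (98*(-1/40))/3 = (1/3)*(-49/20) = -49/60 ≈ -0.81667)
a(n) = -3 + 63/n
H = 1053
a(w)/H = (-3 + 63/(-49/60))/1053 = (-3 + 63*(-60/49))*(1/1053) = (-3 - 540/7)*(1/1053) = -561/7*1/1053 = -187/2457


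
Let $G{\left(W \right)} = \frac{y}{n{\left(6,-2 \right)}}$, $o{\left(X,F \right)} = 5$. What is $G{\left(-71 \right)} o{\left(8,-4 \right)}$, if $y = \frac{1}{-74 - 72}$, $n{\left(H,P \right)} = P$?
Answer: $\frac{5}{292} \approx 0.017123$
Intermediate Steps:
$y = - \frac{1}{146}$ ($y = \frac{1}{-146} = - \frac{1}{146} \approx -0.0068493$)
$G{\left(W \right)} = \frac{1}{292}$ ($G{\left(W \right)} = - \frac{1}{146 \left(-2\right)} = \left(- \frac{1}{146}\right) \left(- \frac{1}{2}\right) = \frac{1}{292}$)
$G{\left(-71 \right)} o{\left(8,-4 \right)} = \frac{1}{292} \cdot 5 = \frac{5}{292}$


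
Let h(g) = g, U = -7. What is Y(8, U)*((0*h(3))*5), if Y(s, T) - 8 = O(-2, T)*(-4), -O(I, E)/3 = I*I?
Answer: 0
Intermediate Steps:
O(I, E) = -3*I**2 (O(I, E) = -3*I*I = -3*I**2)
Y(s, T) = 56 (Y(s, T) = 8 - 3*(-2)**2*(-4) = 8 - 3*4*(-4) = 8 - 12*(-4) = 8 + 48 = 56)
Y(8, U)*((0*h(3))*5) = 56*((0*3)*5) = 56*(0*5) = 56*0 = 0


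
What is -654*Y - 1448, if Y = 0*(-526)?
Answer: -1448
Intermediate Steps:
Y = 0
-654*Y - 1448 = -654*0 - 1448 = 0 - 1448 = -1448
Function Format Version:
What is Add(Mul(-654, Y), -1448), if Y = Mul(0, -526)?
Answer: -1448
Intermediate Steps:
Y = 0
Add(Mul(-654, Y), -1448) = Add(Mul(-654, 0), -1448) = Add(0, -1448) = -1448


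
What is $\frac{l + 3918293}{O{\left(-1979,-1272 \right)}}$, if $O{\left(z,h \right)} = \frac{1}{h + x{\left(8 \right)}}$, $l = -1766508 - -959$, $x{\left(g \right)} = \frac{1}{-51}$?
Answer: $- \frac{8214997736}{3} \approx -2.7383 \cdot 10^{9}$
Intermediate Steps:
$x{\left(g \right)} = - \frac{1}{51}$
$l = -1765549$ ($l = -1766508 + \left(-5119 + 6078\right) = -1766508 + 959 = -1765549$)
$O{\left(z,h \right)} = \frac{1}{- \frac{1}{51} + h}$ ($O{\left(z,h \right)} = \frac{1}{h - \frac{1}{51}} = \frac{1}{- \frac{1}{51} + h}$)
$\frac{l + 3918293}{O{\left(-1979,-1272 \right)}} = \frac{-1765549 + 3918293}{51 \frac{1}{-1 + 51 \left(-1272\right)}} = \frac{2152744}{51 \frac{1}{-1 - 64872}} = \frac{2152744}{51 \frac{1}{-64873}} = \frac{2152744}{51 \left(- \frac{1}{64873}\right)} = \frac{2152744}{- \frac{51}{64873}} = 2152744 \left(- \frac{64873}{51}\right) = - \frac{8214997736}{3}$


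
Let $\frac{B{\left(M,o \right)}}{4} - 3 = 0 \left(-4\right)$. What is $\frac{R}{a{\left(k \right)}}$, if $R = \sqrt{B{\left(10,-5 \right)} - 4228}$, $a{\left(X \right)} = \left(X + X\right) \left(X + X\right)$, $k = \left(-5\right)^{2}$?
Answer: $\frac{i \sqrt{1054}}{1250} \approx 0.025972 i$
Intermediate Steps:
$k = 25$
$B{\left(M,o \right)} = 12$ ($B{\left(M,o \right)} = 12 + 4 \cdot 0 \left(-4\right) = 12 + 4 \cdot 0 = 12 + 0 = 12$)
$a{\left(X \right)} = 4 X^{2}$ ($a{\left(X \right)} = 2 X 2 X = 4 X^{2}$)
$R = 2 i \sqrt{1054}$ ($R = \sqrt{12 - 4228} = \sqrt{-4216} = 2 i \sqrt{1054} \approx 64.931 i$)
$\frac{R}{a{\left(k \right)}} = \frac{2 i \sqrt{1054}}{4 \cdot 25^{2}} = \frac{2 i \sqrt{1054}}{4 \cdot 625} = \frac{2 i \sqrt{1054}}{2500} = 2 i \sqrt{1054} \cdot \frac{1}{2500} = \frac{i \sqrt{1054}}{1250}$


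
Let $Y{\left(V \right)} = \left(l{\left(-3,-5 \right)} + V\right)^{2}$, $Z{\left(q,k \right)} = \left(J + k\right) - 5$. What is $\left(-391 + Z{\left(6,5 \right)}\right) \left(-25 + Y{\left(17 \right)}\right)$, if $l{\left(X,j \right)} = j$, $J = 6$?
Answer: $-45815$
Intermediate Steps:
$Z{\left(q,k \right)} = 1 + k$ ($Z{\left(q,k \right)} = \left(6 + k\right) - 5 = 1 + k$)
$Y{\left(V \right)} = \left(-5 + V\right)^{2}$
$\left(-391 + Z{\left(6,5 \right)}\right) \left(-25 + Y{\left(17 \right)}\right) = \left(-391 + \left(1 + 5\right)\right) \left(-25 + \left(-5 + 17\right)^{2}\right) = \left(-391 + 6\right) \left(-25 + 12^{2}\right) = - 385 \left(-25 + 144\right) = \left(-385\right) 119 = -45815$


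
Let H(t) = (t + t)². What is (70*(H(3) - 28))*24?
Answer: 13440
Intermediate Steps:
H(t) = 4*t² (H(t) = (2*t)² = 4*t²)
(70*(H(3) - 28))*24 = (70*(4*3² - 28))*24 = (70*(4*9 - 28))*24 = (70*(36 - 28))*24 = (70*8)*24 = 560*24 = 13440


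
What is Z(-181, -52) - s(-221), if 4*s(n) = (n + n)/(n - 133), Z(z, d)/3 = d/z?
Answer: 70447/128148 ≈ 0.54973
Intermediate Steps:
Z(z, d) = 3*d/z (Z(z, d) = 3*(d/z) = 3*d/z)
s(n) = n/(2*(-133 + n)) (s(n) = ((n + n)/(n - 133))/4 = ((2*n)/(-133 + n))/4 = (2*n/(-133 + n))/4 = n/(2*(-133 + n)))
Z(-181, -52) - s(-221) = 3*(-52)/(-181) - (-221)/(2*(-133 - 221)) = 3*(-52)*(-1/181) - (-221)/(2*(-354)) = 156/181 - (-221)*(-1)/(2*354) = 156/181 - 1*221/708 = 156/181 - 221/708 = 70447/128148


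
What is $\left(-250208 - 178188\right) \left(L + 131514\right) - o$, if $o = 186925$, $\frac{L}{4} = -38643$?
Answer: $9877768043$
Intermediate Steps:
$L = -154572$ ($L = 4 \left(-38643\right) = -154572$)
$\left(-250208 - 178188\right) \left(L + 131514\right) - o = \left(-250208 - 178188\right) \left(-154572 + 131514\right) - 186925 = \left(-428396\right) \left(-23058\right) - 186925 = 9877954968 - 186925 = 9877768043$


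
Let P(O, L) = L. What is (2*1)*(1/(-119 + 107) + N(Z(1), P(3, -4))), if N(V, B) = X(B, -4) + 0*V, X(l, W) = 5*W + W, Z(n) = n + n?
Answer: -289/6 ≈ -48.167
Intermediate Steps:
Z(n) = 2*n
X(l, W) = 6*W
N(V, B) = -24 (N(V, B) = 6*(-4) + 0*V = -24 + 0 = -24)
(2*1)*(1/(-119 + 107) + N(Z(1), P(3, -4))) = (2*1)*(1/(-119 + 107) - 24) = 2*(1/(-12) - 24) = 2*(-1/12 - 24) = 2*(-289/12) = -289/6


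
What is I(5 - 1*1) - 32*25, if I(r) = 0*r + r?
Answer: -796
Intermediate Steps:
I(r) = r (I(r) = 0 + r = r)
I(5 - 1*1) - 32*25 = (5 - 1*1) - 32*25 = (5 - 1) - 800 = 4 - 800 = -796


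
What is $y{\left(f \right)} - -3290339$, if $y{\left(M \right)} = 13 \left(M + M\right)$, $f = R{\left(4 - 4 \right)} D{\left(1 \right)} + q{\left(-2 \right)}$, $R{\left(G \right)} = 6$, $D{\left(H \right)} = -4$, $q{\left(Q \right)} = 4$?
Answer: $3289819$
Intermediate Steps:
$f = -20$ ($f = 6 \left(-4\right) + 4 = -24 + 4 = -20$)
$y{\left(M \right)} = 26 M$ ($y{\left(M \right)} = 13 \cdot 2 M = 26 M$)
$y{\left(f \right)} - -3290339 = 26 \left(-20\right) - -3290339 = -520 + 3290339 = 3289819$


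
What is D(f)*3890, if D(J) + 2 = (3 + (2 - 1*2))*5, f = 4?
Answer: 50570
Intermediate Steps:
D(J) = 13 (D(J) = -2 + (3 + (2 - 1*2))*5 = -2 + (3 + (2 - 2))*5 = -2 + (3 + 0)*5 = -2 + 3*5 = -2 + 15 = 13)
D(f)*3890 = 13*3890 = 50570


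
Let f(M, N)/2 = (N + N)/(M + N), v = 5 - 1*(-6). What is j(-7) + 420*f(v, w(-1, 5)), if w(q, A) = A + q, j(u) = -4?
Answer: 444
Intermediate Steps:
v = 11 (v = 5 + 6 = 11)
f(M, N) = 4*N/(M + N) (f(M, N) = 2*((N + N)/(M + N)) = 2*((2*N)/(M + N)) = 2*(2*N/(M + N)) = 4*N/(M + N))
j(-7) + 420*f(v, w(-1, 5)) = -4 + 420*(4*(5 - 1)/(11 + (5 - 1))) = -4 + 420*(4*4/(11 + 4)) = -4 + 420*(4*4/15) = -4 + 420*(4*4*(1/15)) = -4 + 420*(16/15) = -4 + 448 = 444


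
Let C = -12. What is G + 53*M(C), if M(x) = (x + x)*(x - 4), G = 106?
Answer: 20458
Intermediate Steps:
M(x) = 2*x*(-4 + x) (M(x) = (2*x)*(-4 + x) = 2*x*(-4 + x))
G + 53*M(C) = 106 + 53*(2*(-12)*(-4 - 12)) = 106 + 53*(2*(-12)*(-16)) = 106 + 53*384 = 106 + 20352 = 20458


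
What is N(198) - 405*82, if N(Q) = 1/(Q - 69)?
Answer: -4284089/129 ≈ -33210.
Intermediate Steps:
N(Q) = 1/(-69 + Q)
N(198) - 405*82 = 1/(-69 + 198) - 405*82 = 1/129 - 33210 = -4284089/129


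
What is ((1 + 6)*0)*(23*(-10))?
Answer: 0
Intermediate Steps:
((1 + 6)*0)*(23*(-10)) = (7*0)*(-230) = 0*(-230) = 0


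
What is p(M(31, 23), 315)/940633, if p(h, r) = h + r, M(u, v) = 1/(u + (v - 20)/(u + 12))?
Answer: 420883/1256685688 ≈ 0.00033492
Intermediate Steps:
M(u, v) = 1/(u + (-20 + v)/(12 + u))
p(M(31, 23), 315)/940633 = ((12 + 31)/(-20 + 23 + 31² + 12*31) + 315)/940633 = (43/(-20 + 23 + 961 + 372) + 315)*(1/940633) = (43/1336 + 315)*(1/940633) = (420883/1336)*(1/940633) = 420883/1256685688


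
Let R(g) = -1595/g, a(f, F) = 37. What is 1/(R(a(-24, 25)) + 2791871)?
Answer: 37/103297632 ≈ 3.5819e-7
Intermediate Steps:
1/(R(a(-24, 25)) + 2791871) = 1/(-1595/37 + 2791871) = 1/(103297632/37) = 37/103297632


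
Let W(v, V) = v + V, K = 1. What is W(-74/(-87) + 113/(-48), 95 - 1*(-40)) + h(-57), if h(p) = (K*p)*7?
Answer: -369581/1392 ≈ -265.50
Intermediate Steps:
h(p) = 7*p (h(p) = (1*p)*7 = p*7 = 7*p)
W(v, V) = V + v
W(-74/(-87) + 113/(-48), 95 - 1*(-40)) + h(-57) = ((95 - 1*(-40)) + (-74/(-87) + 113/(-48))) + 7*(-57) = ((95 + 40) + (-74*(-1/87) + 113*(-1/48))) - 399 = (135 + (74/87 - 113/48)) - 399 = (135 - 2093/1392) - 399 = 185827/1392 - 399 = -369581/1392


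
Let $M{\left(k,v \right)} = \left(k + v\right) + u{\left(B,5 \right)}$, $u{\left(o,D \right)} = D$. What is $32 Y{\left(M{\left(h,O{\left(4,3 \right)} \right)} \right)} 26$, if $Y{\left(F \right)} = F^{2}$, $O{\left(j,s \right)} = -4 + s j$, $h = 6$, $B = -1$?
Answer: $300352$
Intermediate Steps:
$O{\left(j,s \right)} = -4 + j s$
$M{\left(k,v \right)} = 5 + k + v$ ($M{\left(k,v \right)} = \left(k + v\right) + 5 = 5 + k + v$)
$32 Y{\left(M{\left(h,O{\left(4,3 \right)} \right)} \right)} 26 = 32 \left(5 + 6 + \left(-4 + 4 \cdot 3\right)\right)^{2} \cdot 26 = 32 \left(5 + 6 + \left(-4 + 12\right)\right)^{2} \cdot 26 = 32 \left(5 + 6 + 8\right)^{2} \cdot 26 = 32 \cdot 19^{2} \cdot 26 = 32 \cdot 361 \cdot 26 = 11552 \cdot 26 = 300352$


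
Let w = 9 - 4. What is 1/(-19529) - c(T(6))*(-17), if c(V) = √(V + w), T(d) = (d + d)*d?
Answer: -1/19529 + 17*√77 ≈ 149.17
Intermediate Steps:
w = 5
T(d) = 2*d² (T(d) = (2*d)*d = 2*d²)
c(V) = √(5 + V) (c(V) = √(V + 5) = √(5 + V))
1/(-19529) - c(T(6))*(-17) = 1/(-19529) - √(5 + 2*6²)*(-17) = -1/19529 - √(5 + 2*36)*(-17) = -1/19529 - √(5 + 72)*(-17) = -1/19529 - √77*(-17) = -1/19529 - (-17)*√77 = -1/19529 + 17*√77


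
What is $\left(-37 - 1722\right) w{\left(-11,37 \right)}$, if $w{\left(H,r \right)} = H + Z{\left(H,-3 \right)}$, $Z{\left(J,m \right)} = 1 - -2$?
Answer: $14072$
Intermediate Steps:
$Z{\left(J,m \right)} = 3$ ($Z{\left(J,m \right)} = 1 + 2 = 3$)
$w{\left(H,r \right)} = 3 + H$ ($w{\left(H,r \right)} = H + 3 = 3 + H$)
$\left(-37 - 1722\right) w{\left(-11,37 \right)} = \left(-37 - 1722\right) \left(3 - 11\right) = \left(-37 - 1722\right) \left(-8\right) = \left(-1759\right) \left(-8\right) = 14072$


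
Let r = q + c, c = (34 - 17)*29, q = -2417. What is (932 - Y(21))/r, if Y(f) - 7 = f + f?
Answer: -883/1924 ≈ -0.45894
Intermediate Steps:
Y(f) = 7 + 2*f (Y(f) = 7 + (f + f) = 7 + 2*f)
c = 493 (c = 17*29 = 493)
r = -1924 (r = -2417 + 493 = -1924)
(932 - Y(21))/r = (932 - (7 + 2*21))/(-1924) = (932 - (7 + 42))*(-1/1924) = (932 - 1*49)*(-1/1924) = (932 - 49)*(-1/1924) = 883*(-1/1924) = -883/1924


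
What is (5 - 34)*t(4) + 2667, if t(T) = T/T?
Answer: 2638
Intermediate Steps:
t(T) = 1
(5 - 34)*t(4) + 2667 = (5 - 34)*1 + 2667 = -29*1 + 2667 = -29 + 2667 = 2638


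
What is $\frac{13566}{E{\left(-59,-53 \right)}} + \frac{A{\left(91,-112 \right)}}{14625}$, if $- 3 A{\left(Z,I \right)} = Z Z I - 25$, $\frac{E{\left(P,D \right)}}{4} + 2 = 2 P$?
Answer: $- \frac{5000323}{702000} \approx -7.123$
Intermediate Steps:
$E{\left(P,D \right)} = -8 + 8 P$ ($E{\left(P,D \right)} = -8 + 4 \cdot 2 P = -8 + 8 P$)
$A{\left(Z,I \right)} = \frac{25}{3} - \frac{I Z^{2}}{3}$ ($A{\left(Z,I \right)} = - \frac{Z Z I - 25}{3} = - \frac{Z^{2} I + \left(-51 + 26\right)}{3} = - \frac{I Z^{2} - 25}{3} = - \frac{-25 + I Z^{2}}{3} = \frac{25}{3} - \frac{I Z^{2}}{3}$)
$\frac{13566}{E{\left(-59,-53 \right)}} + \frac{A{\left(91,-112 \right)}}{14625} = \frac{13566}{-8 + 8 \left(-59\right)} + \frac{\frac{25}{3} - - \frac{112 \cdot 91^{2}}{3}}{14625} = \frac{13566}{-8 - 472} + \left(\frac{25}{3} - \left(- \frac{112}{3}\right) 8281\right) \frac{1}{14625} = \frac{13566}{-480} + \left(\frac{25}{3} + \frac{927472}{3}\right) \frac{1}{14625} = 13566 \left(- \frac{1}{480}\right) + \frac{927497}{3} \cdot \frac{1}{14625} = - \frac{2261}{80} + \frac{927497}{43875} = - \frac{5000323}{702000}$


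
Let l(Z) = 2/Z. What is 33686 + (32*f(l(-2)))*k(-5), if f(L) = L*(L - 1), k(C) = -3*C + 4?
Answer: 34902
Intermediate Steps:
k(C) = 4 - 3*C
f(L) = L*(-1 + L)
33686 + (32*f(l(-2)))*k(-5) = 33686 + (32*((2/(-2))*(-1 + 2/(-2))))*(4 - 3*(-5)) = 33686 + (32*((2*(-½))*(-1 + 2*(-½))))*(4 + 15) = 33686 + (32*(-(-1 - 1)))*19 = 33686 + (32*(-1*(-2)))*19 = 33686 + (32*2)*19 = 33686 + 64*19 = 33686 + 1216 = 34902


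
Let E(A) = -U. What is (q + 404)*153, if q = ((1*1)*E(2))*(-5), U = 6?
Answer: 66402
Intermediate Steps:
E(A) = -6 (E(A) = -1*6 = -6)
q = 30 (q = ((1*1)*(-6))*(-5) = (1*(-6))*(-5) = -6*(-5) = 30)
(q + 404)*153 = (30 + 404)*153 = 434*153 = 66402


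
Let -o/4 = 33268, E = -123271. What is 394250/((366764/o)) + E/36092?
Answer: -473390690469261/3309311572 ≈ -1.4305e+5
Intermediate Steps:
o = -133072 (o = -4*33268 = -133072)
394250/((366764/o)) + E/36092 = 394250/((366764/(-133072))) - 123271/36092 = 394250/((366764*(-1/133072))) - 123271*1/36092 = 394250/(-91691/33268) - 123271/36092 = 394250*(-33268/91691) - 123271/36092 = -13115909000/91691 - 123271/36092 = -473390690469261/3309311572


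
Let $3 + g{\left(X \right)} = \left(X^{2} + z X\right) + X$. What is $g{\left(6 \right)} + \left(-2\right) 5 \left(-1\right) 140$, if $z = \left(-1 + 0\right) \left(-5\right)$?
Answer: $1469$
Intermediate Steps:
$z = 5$ ($z = \left(-1\right) \left(-5\right) = 5$)
$g{\left(X \right)} = -3 + X^{2} + 6 X$ ($g{\left(X \right)} = -3 + \left(\left(X^{2} + 5 X\right) + X\right) = -3 + \left(X^{2} + 6 X\right) = -3 + X^{2} + 6 X$)
$g{\left(6 \right)} + \left(-2\right) 5 \left(-1\right) 140 = \left(-3 + 6^{2} + 6 \cdot 6\right) + \left(-2\right) 5 \left(-1\right) 140 = \left(-3 + 36 + 36\right) + \left(-10\right) \left(-1\right) 140 = 69 + 10 \cdot 140 = 69 + 1400 = 1469$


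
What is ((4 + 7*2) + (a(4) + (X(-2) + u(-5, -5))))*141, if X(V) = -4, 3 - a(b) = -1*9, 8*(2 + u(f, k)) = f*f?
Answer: 30597/8 ≈ 3824.6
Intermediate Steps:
u(f, k) = -2 + f²/8 (u(f, k) = -2 + (f*f)/8 = -2 + f²/8)
a(b) = 12 (a(b) = 3 - (-1)*9 = 3 - 1*(-9) = 3 + 9 = 12)
((4 + 7*2) + (a(4) + (X(-2) + u(-5, -5))))*141 = ((4 + 7*2) + (12 + (-4 + (-2 + (⅛)*(-5)²))))*141 = ((4 + 14) + (12 + (-4 + (-2 + (⅛)*25))))*141 = (18 + (12 + (-4 + (-2 + 25/8))))*141 = (18 + (12 + (-4 + 9/8)))*141 = (18 + (12 - 23/8))*141 = (18 + 73/8)*141 = (217/8)*141 = 30597/8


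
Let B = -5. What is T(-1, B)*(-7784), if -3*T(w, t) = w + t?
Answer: -15568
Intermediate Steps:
T(w, t) = -t/3 - w/3 (T(w, t) = -(w + t)/3 = -(t + w)/3 = -t/3 - w/3)
T(-1, B)*(-7784) = (-⅓*(-5) - ⅓*(-1))*(-7784) = (5/3 + ⅓)*(-7784) = 2*(-7784) = -15568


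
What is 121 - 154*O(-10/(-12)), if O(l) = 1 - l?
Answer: 286/3 ≈ 95.333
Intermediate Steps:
121 - 154*O(-10/(-12)) = 121 - 154*(1 - (-10)/(-12)) = 121 - 154*(1 - (-10)*(-1)/12) = 121 - 154*(1 - 1*⅚) = 121 - 154*(1 - ⅚) = 121 - 154*⅙ = 121 - 77/3 = 286/3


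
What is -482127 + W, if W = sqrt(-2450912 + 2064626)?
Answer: -482127 + I*sqrt(386286) ≈ -4.8213e+5 + 621.52*I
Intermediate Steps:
W = I*sqrt(386286) (W = sqrt(-386286) = I*sqrt(386286) ≈ 621.52*I)
-482127 + W = -482127 + I*sqrt(386286)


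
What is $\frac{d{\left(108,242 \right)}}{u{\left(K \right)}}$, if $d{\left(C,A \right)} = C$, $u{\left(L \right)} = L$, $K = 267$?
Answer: $\frac{36}{89} \approx 0.40449$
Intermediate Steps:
$\frac{d{\left(108,242 \right)}}{u{\left(K \right)}} = \frac{108}{267} = 108 \cdot \frac{1}{267} = \frac{36}{89}$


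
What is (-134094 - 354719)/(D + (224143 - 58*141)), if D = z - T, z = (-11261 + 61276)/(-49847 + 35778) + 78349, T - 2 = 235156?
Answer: -6877110097/832215749 ≈ -8.2636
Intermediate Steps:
T = 235158 (T = 2 + 235156 = 235158)
z = 1102242066/14069 (z = 50015/(-14069) + 78349 = 50015*(-1/14069) + 78349 = -50015/14069 + 78349 = 1102242066/14069 ≈ 78346.)
D = -2206195836/14069 (D = 1102242066/14069 - 1*235158 = 1102242066/14069 - 235158 = -2206195836/14069 ≈ -1.5681e+5)
(-134094 - 354719)/(D + (224143 - 58*141)) = (-134094 - 354719)/(-2206195836/14069 + (224143 - 58*141)) = -488813/(-2206195836/14069 + (224143 - 8178)) = -488813/(-2206195836/14069 + 215965) = -488813/832215749/14069 = -488813*14069/832215749 = -6877110097/832215749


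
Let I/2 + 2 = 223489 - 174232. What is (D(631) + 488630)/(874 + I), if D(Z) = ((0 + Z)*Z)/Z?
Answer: 163087/33128 ≈ 4.9229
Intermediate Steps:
D(Z) = Z (D(Z) = (Z*Z)/Z = Z²/Z = Z)
I = 98510 (I = -4 + 2*(223489 - 174232) = -4 + 2*49257 = -4 + 98514 = 98510)
(D(631) + 488630)/(874 + I) = (631 + 488630)/(874 + 98510) = 489261/99384 = 489261*(1/99384) = 163087/33128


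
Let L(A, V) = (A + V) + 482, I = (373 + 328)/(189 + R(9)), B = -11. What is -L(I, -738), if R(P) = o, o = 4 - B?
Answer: 51523/204 ≈ 252.56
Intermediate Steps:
o = 15 (o = 4 - 1*(-11) = 4 + 11 = 15)
R(P) = 15
I = 701/204 (I = (373 + 328)/(189 + 15) = 701/204 ≈ 3.4363)
L(A, V) = 482 + A + V
-L(I, -738) = -(482 + 701/204 - 738) = -1*(-51523/204) = 51523/204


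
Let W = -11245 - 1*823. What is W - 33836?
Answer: -45904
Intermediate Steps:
W = -12068 (W = -11245 - 823 = -12068)
W - 33836 = -12068 - 33836 = -45904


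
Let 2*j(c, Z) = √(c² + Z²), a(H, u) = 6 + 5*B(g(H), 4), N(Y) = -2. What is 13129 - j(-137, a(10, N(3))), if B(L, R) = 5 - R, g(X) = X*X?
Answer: 13129 - √18890/2 ≈ 13060.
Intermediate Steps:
g(X) = X²
a(H, u) = 11 (a(H, u) = 6 + 5*(5 - 1*4) = 6 + 5*(5 - 4) = 6 + 5*1 = 6 + 5 = 11)
j(c, Z) = √(Z² + c²)/2 (j(c, Z) = √(c² + Z²)/2 = √(Z² + c²)/2)
13129 - j(-137, a(10, N(3))) = 13129 - √(11² + (-137)²)/2 = 13129 - √(121 + 18769)/2 = 13129 - √18890/2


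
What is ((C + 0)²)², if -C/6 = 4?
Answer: 331776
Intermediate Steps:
C = -24 (C = -6*4 = -24)
((C + 0)²)² = ((-24 + 0)²)² = ((-24)²)² = 576² = 331776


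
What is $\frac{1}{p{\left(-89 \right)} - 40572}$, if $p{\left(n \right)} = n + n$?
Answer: $- \frac{1}{40750} \approx -2.454 \cdot 10^{-5}$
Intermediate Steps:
$p{\left(n \right)} = 2 n$
$\frac{1}{p{\left(-89 \right)} - 40572} = \frac{1}{2 \left(-89\right) - 40572} = \frac{1}{-178 - 40572} = \frac{1}{-40750} = - \frac{1}{40750}$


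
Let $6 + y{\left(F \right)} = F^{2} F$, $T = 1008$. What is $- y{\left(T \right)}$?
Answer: $-1024192506$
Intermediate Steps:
$y{\left(F \right)} = -6 + F^{3}$ ($y{\left(F \right)} = -6 + F^{2} F = -6 + F^{3}$)
$- y{\left(T \right)} = - (-6 + 1008^{3}) = - (-6 + 1024192512) = \left(-1\right) 1024192506 = -1024192506$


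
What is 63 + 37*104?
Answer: 3911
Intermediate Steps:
63 + 37*104 = 63 + 3848 = 3911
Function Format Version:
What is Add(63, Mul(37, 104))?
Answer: 3911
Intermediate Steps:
Add(63, Mul(37, 104)) = Add(63, 3848) = 3911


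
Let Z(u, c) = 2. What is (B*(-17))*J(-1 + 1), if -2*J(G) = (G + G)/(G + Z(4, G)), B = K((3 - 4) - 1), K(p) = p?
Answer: 0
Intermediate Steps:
B = -2 (B = (3 - 4) - 1 = -1 - 1 = -2)
J(G) = -G/(2 + G) (J(G) = -(G + G)/(2*(G + 2)) = -2*G/(2*(2 + G)) = -G/(2 + G))
(B*(-17))*J(-1 + 1) = (-2*(-17))*(-(-1 + 1)/(2 + (-1 + 1))) = 34*(-1*0/(2 + 0)) = 34*(-1*0/2) = 34*(-1*0*½) = 34*0 = 0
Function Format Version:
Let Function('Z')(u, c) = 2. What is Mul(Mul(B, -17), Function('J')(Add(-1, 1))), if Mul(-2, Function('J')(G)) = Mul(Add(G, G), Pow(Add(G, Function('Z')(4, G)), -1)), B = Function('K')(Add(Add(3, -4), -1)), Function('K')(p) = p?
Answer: 0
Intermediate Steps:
B = -2 (B = Add(Add(3, -4), -1) = Add(-1, -1) = -2)
Function('J')(G) = Mul(-1, G, Pow(Add(2, G), -1)) (Function('J')(G) = Mul(Rational(-1, 2), Mul(Add(G, G), Pow(Add(G, 2), -1))) = Mul(Rational(-1, 2), Mul(Mul(2, G), Pow(Add(2, G), -1))) = Mul(Rational(-1, 2), Mul(2, G, Pow(Add(2, G), -1))) = Mul(-1, G, Pow(Add(2, G), -1)))
Mul(Mul(B, -17), Function('J')(Add(-1, 1))) = Mul(Mul(-2, -17), Mul(-1, Add(-1, 1), Pow(Add(2, Add(-1, 1)), -1))) = Mul(34, Mul(-1, 0, Pow(Add(2, 0), -1))) = Mul(34, Mul(-1, 0, Pow(2, -1))) = Mul(34, Mul(-1, 0, Rational(1, 2))) = Mul(34, 0) = 0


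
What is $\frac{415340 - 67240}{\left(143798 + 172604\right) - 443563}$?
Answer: $- \frac{348100}{127161} \approx -2.7375$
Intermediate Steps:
$\frac{415340 - 67240}{\left(143798 + 172604\right) - 443563} = \frac{348100}{316402 - 443563} = \frac{348100}{-127161} = 348100 \left(- \frac{1}{127161}\right) = - \frac{348100}{127161}$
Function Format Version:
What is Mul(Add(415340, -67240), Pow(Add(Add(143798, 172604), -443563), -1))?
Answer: Rational(-348100, 127161) ≈ -2.7375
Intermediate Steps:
Mul(Add(415340, -67240), Pow(Add(Add(143798, 172604), -443563), -1)) = Mul(348100, Pow(Add(316402, -443563), -1)) = Mul(348100, Pow(-127161, -1)) = Mul(348100, Rational(-1, 127161)) = Rational(-348100, 127161)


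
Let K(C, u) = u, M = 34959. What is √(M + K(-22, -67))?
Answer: 2*√8723 ≈ 186.79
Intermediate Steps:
√(M + K(-22, -67)) = √(34959 - 67) = √34892 = 2*√8723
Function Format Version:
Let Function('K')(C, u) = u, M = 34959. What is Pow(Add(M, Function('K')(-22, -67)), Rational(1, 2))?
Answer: Mul(2, Pow(8723, Rational(1, 2))) ≈ 186.79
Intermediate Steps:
Pow(Add(M, Function('K')(-22, -67)), Rational(1, 2)) = Pow(Add(34959, -67), Rational(1, 2)) = Pow(34892, Rational(1, 2)) = Mul(2, Pow(8723, Rational(1, 2)))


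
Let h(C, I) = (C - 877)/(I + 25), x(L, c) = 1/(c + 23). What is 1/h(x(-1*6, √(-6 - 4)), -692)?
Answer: 31527756/41452019 - 667*I*√10/414520190 ≈ 0.76058 - 5.0884e-6*I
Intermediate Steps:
x(L, c) = 1/(23 + c)
h(C, I) = (-877 + C)/(25 + I)
1/h(x(-1*6, √(-6 - 4)), -692) = 1/((-877 + 1/(23 + √(-6 - 4)))/(25 - 692)) = 1/((-877 + 1/(23 + √(-10)))/(-667)) = 1/(-(-877 + 1/(23 + I*√10))/667) = 1/(877/667 - 1/(667*(23 + I*√10)))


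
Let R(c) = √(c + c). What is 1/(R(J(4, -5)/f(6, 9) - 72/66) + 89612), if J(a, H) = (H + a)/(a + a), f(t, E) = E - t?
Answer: 11828784/1060000992107 - 2*I*√9867/1060000992107 ≈ 1.1159e-5 - 1.8742e-10*I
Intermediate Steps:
J(a, H) = (H + a)/(2*a) (J(a, H) = (H + a)/((2*a)) = (H + a)*(1/(2*a)) = (H + a)/(2*a))
R(c) = √2*√c (R(c) = √(2*c) = √2*√c)
1/(R(J(4, -5)/f(6, 9) - 72/66) + 89612) = 1/(√2*√(((½)*(-5 + 4)/4)/(9 - 1*6) - 72/66) + 89612) = 1/(√2*√(((½)*(¼)*(-1))/(9 - 6) - 72*1/66) + 89612) = 1/(√2*√(-⅛/3 - 12/11) + 89612) = 1/(√2*√(-⅛*⅓ - 12/11) + 89612) = 1/(√2*√(-1/24 - 12/11) + 89612) = 1/(√2*√(-299/264) + 89612) = 1/(√2*(I*√19734/132) + 89612) = 1/(I*√9867/66 + 89612) = 1/(89612 + I*√9867/66)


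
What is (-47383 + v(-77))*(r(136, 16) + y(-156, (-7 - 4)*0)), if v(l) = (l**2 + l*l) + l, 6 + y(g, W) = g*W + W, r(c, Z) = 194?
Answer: -6693176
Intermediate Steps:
y(g, W) = -6 + W + W*g (y(g, W) = -6 + (g*W + W) = -6 + (W*g + W) = -6 + (W + W*g) = -6 + W + W*g)
v(l) = l + 2*l**2 (v(l) = (l**2 + l**2) + l = 2*l**2 + l = l + 2*l**2)
(-47383 + v(-77))*(r(136, 16) + y(-156, (-7 - 4)*0)) = (-47383 - 77*(1 + 2*(-77)))*(194 + (-6 + (-7 - 4)*0 + ((-7 - 4)*0)*(-156))) = (-47383 - 77*(1 - 154))*(194 + (-6 - 11*0 - 11*0*(-156))) = (-47383 - 77*(-153))*(194 + (-6 + 0 + 0*(-156))) = (-47383 + 11781)*(194 + (-6 + 0 + 0)) = -35602*(194 - 6) = -35602*188 = -6693176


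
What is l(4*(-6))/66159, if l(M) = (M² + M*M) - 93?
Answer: 353/22053 ≈ 0.016007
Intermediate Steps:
l(M) = -93 + 2*M² (l(M) = (M² + M²) - 93 = 2*M² - 93 = -93 + 2*M²)
l(4*(-6))/66159 = (-93 + 2*(4*(-6))²)/66159 = (-93 + 2*(-24)²)*(1/66159) = (-93 + 2*576)*(1/66159) = (-93 + 1152)*(1/66159) = 1059*(1/66159) = 353/22053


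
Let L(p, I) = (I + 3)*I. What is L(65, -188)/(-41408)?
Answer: -8695/10352 ≈ -0.83993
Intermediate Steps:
L(p, I) = I*(3 + I) (L(p, I) = (3 + I)*I = I*(3 + I))
L(65, -188)/(-41408) = -188*(3 - 188)/(-41408) = -188*(-185)*(-1/41408) = 34780*(-1/41408) = -8695/10352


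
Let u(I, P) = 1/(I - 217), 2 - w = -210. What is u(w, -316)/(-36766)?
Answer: 1/183830 ≈ 5.4398e-6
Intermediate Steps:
w = 212 (w = 2 - 1*(-210) = 2 + 210 = 212)
u(I, P) = 1/(-217 + I)
u(w, -316)/(-36766) = 1/((-217 + 212)*(-36766)) = -1/36766/(-5) = -⅕*(-1/36766) = 1/183830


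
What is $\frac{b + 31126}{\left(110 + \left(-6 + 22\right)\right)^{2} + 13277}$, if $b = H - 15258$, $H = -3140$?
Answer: $\frac{12728}{29153} \approx 0.43659$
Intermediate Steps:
$b = -18398$ ($b = -3140 - 15258 = -18398$)
$\frac{b + 31126}{\left(110 + \left(-6 + 22\right)\right)^{2} + 13277} = \frac{-18398 + 31126}{\left(110 + \left(-6 + 22\right)\right)^{2} + 13277} = \frac{12728}{\left(110 + 16\right)^{2} + 13277} = \frac{12728}{126^{2} + 13277} = \frac{12728}{15876 + 13277} = \frac{12728}{29153}$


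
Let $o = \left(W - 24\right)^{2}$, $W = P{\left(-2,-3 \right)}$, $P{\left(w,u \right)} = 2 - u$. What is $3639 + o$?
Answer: $4000$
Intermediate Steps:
$W = 5$ ($W = 2 - -3 = 2 + 3 = 5$)
$o = 361$ ($o = \left(5 - 24\right)^{2} = \left(-19\right)^{2} = 361$)
$3639 + o = 3639 + 361 = 4000$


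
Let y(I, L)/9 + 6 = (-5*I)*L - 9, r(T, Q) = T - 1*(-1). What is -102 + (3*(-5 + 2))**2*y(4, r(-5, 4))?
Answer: 47283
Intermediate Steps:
r(T, Q) = 1 + T (r(T, Q) = T + 1 = 1 + T)
y(I, L) = -135 - 45*I*L (y(I, L) = -54 + 9*((-5*I)*L - 9) = -54 + 9*(-5*I*L - 9) = -54 + 9*(-9 - 5*I*L) = -54 + (-81 - 45*I*L) = -135 - 45*I*L)
-102 + (3*(-5 + 2))**2*y(4, r(-5, 4)) = -102 + (3*(-5 + 2))**2*(-135 - 45*4*(1 - 5)) = -102 + (3*(-3))**2*(-135 - 45*4*(-4)) = -102 + (-9)**2*(-135 + 720) = -102 + 81*585 = -102 + 47385 = 47283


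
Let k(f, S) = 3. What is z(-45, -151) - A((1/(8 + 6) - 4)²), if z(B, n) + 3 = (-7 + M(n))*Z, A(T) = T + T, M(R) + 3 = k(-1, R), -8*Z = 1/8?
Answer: -105865/3136 ≈ -33.758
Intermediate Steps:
Z = -1/64 (Z = -⅛/8 = -⅛*⅛ = -1/64 ≈ -0.015625)
M(R) = 0 (M(R) = -3 + 3 = 0)
A(T) = 2*T
z(B, n) = -185/64 (z(B, n) = -3 + (-7 + 0)*(-1/64) = -3 - 7*(-1/64) = -3 + 7/64 = -185/64)
z(-45, -151) - A((1/(8 + 6) - 4)²) = -185/64 - 2*(1/(8 + 6) - 4)² = -185/64 - 2*(1/14 - 4)² = -185/64 - 2*(-55/14)² = -185/64 - 2*3025/196 = -185/64 - 1*3025/98 = -185/64 - 3025/98 = -105865/3136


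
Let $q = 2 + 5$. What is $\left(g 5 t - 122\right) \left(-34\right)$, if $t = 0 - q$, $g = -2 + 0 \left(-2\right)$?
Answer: $1768$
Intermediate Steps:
$q = 7$
$g = -2$ ($g = -2 + 0 = -2$)
$t = -7$ ($t = 0 - 7 = -7$)
$\left(g 5 t - 122\right) \left(-34\right) = \left(\left(-2\right) 5 \left(-7\right) - 122\right) \left(-34\right) = \left(\left(-10\right) \left(-7\right) - 122\right) \left(-34\right) = \left(70 - 122\right) \left(-34\right) = \left(-52\right) \left(-34\right) = 1768$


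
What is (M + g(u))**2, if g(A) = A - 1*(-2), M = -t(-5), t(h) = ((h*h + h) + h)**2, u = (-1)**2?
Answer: 49284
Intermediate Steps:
u = 1
t(h) = (h**2 + 2*h)**2 (t(h) = ((h**2 + h) + h)**2 = ((h + h**2) + h)**2 = (h**2 + 2*h)**2)
M = -225 (M = -(-5)**2*(2 - 5)**2 = -25*(-3)**2 = -25*9 = -1*225 = -225)
g(A) = 2 + A (g(A) = A + 2 = 2 + A)
(M + g(u))**2 = (-225 + (2 + 1))**2 = (-225 + 3)**2 = (-222)**2 = 49284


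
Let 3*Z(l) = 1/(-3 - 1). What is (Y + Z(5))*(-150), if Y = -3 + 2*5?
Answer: -2075/2 ≈ -1037.5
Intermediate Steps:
Z(l) = -1/12 (Z(l) = 1/(3*(-3 - 1)) = (⅓)/(-4) = (⅓)*(-¼) = -1/12)
Y = 7 (Y = -3 + 10 = 7)
(Y + Z(5))*(-150) = (7 - 1/12)*(-150) = (83/12)*(-150) = -2075/2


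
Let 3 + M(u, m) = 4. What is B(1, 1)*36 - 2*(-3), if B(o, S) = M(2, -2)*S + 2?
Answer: 114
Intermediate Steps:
M(u, m) = 1 (M(u, m) = -3 + 4 = 1)
B(o, S) = 2 + S (B(o, S) = 1*S + 2 = S + 2 = 2 + S)
B(1, 1)*36 - 2*(-3) = (2 + 1)*36 - 2*(-3) = 3*36 + 6 = 108 + 6 = 114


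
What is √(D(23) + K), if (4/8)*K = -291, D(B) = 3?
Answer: I*√579 ≈ 24.062*I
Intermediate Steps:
K = -582 (K = 2*(-291) = -582)
√(D(23) + K) = √(3 - 582) = √(-579) = I*√579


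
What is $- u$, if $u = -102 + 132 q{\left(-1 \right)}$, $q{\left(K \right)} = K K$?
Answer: $-30$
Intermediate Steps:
$q{\left(K \right)} = K^{2}$
$u = 30$ ($u = -102 + 132 \left(-1\right)^{2} = -102 + 132 \cdot 1 = -102 + 132 = 30$)
$- u = \left(-1\right) 30 = -30$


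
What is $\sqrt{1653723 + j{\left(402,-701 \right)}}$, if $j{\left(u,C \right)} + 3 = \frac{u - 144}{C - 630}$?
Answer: $\frac{\sqrt{24212111682}}{121} \approx 1286.0$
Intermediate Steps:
$j{\left(u,C \right)} = -3 + \frac{-144 + u}{-630 + C}$ ($j{\left(u,C \right)} = -3 + \frac{u - 144}{C - 630} = -3 + \frac{-144 + u}{-630 + C}$)
$\sqrt{1653723 + j{\left(402,-701 \right)}} = \sqrt{1653723 + \frac{1746 + 402 - -2103}{-630 - 701}} = \sqrt{1653723 + \frac{1746 + 402 + 2103}{-1331}} = \sqrt{1653723 - \frac{4251}{1331}} = \sqrt{\frac{2201101062}{1331}} = \frac{\sqrt{24212111682}}{121}$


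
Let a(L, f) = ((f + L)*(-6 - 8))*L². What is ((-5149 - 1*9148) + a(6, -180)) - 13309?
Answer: 60090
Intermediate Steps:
a(L, f) = L²*(-14*L - 14*f) (a(L, f) = ((L + f)*(-14))*L² = (-14*L - 14*f)*L² = L²*(-14*L - 14*f))
((-5149 - 1*9148) + a(6, -180)) - 13309 = ((-5149 - 1*9148) + 14*6²*(-1*6 - 1*(-180))) - 13309 = ((-5149 - 9148) + 14*36*(-6 + 180)) - 13309 = (-14297 + 14*36*174) - 13309 = (-14297 + 87696) - 13309 = 73399 - 13309 = 60090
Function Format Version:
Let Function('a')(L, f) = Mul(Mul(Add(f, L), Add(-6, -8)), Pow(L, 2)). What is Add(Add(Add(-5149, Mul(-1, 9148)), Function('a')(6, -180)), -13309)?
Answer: 60090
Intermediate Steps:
Function('a')(L, f) = Mul(Pow(L, 2), Add(Mul(-14, L), Mul(-14, f))) (Function('a')(L, f) = Mul(Mul(Add(L, f), -14), Pow(L, 2)) = Mul(Add(Mul(-14, L), Mul(-14, f)), Pow(L, 2)) = Mul(Pow(L, 2), Add(Mul(-14, L), Mul(-14, f))))
Add(Add(Add(-5149, Mul(-1, 9148)), Function('a')(6, -180)), -13309) = Add(Add(Add(-5149, Mul(-1, 9148)), Mul(14, Pow(6, 2), Add(Mul(-1, 6), Mul(-1, -180)))), -13309) = Add(Add(Add(-5149, -9148), Mul(14, 36, Add(-6, 180))), -13309) = Add(Add(-14297, Mul(14, 36, 174)), -13309) = Add(Add(-14297, 87696), -13309) = Add(73399, -13309) = 60090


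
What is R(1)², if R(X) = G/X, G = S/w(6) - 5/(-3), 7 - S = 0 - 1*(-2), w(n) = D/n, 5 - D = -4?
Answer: 25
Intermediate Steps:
D = 9 (D = 5 - 1*(-4) = 5 + 4 = 9)
w(n) = 9/n
S = 5 (S = 7 - (0 - 1*(-2)) = 7 - (0 + 2) = 7 - 1*2 = 7 - 2 = 5)
G = 5 (G = 5/((9/6)) - 5/(-3) = 5/((9*(⅙))) - 5*(-⅓) = 5/(3/2) + 5/3 = 5*(⅔) + 5/3 = 10/3 + 5/3 = 5)
R(X) = 5/X
R(1)² = (5/1)² = (5*1)² = 5² = 25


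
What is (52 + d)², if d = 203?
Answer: 65025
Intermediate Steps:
(52 + d)² = (52 + 203)² = 255² = 65025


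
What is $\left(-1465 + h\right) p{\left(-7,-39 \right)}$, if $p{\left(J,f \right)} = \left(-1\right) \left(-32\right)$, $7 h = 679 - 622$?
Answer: $- \frac{326336}{7} \approx -46619.0$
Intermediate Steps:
$h = \frac{57}{7}$ ($h = \frac{679 - 622}{7} = \frac{1}{7} \cdot 57 = \frac{57}{7} \approx 8.1429$)
$p{\left(J,f \right)} = 32$
$\left(-1465 + h\right) p{\left(-7,-39 \right)} = \left(-1465 + \frac{57}{7}\right) 32 = \left(- \frac{10198}{7}\right) 32 = - \frac{326336}{7}$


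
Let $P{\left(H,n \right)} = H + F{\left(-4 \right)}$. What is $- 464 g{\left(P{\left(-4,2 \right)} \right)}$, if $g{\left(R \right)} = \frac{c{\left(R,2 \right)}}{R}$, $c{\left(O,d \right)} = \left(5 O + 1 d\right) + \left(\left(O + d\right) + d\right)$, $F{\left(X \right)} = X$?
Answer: $-2436$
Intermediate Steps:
$c{\left(O,d \right)} = 3 d + 6 O$ ($c{\left(O,d \right)} = \left(5 O + d\right) + \left(O + 2 d\right) = \left(d + 5 O\right) + \left(O + 2 d\right) = 3 d + 6 O$)
$P{\left(H,n \right)} = -4 + H$ ($P{\left(H,n \right)} = H - 4 = -4 + H$)
$g{\left(R \right)} = \frac{6 + 6 R}{R}$ ($g{\left(R \right)} = \frac{3 \cdot 2 + 6 R}{R} = \frac{6 + 6 R}{R}$)
$- 464 g{\left(P{\left(-4,2 \right)} \right)} = - 464 \left(6 + \frac{6}{-4 - 4}\right) = - 464 \left(6 + \frac{6}{-8}\right) = - 464 \left(6 + 6 \left(- \frac{1}{8}\right)\right) = - 464 \left(6 - \frac{3}{4}\right) = \left(-464\right) \frac{21}{4} = -2436$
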